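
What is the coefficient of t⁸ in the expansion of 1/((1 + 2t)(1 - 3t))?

Partial fractions give a closed form: a_n = (2/5)·(-2)^n + (3/5)·3^n.
At n = 8: a_8 = 4039.

4039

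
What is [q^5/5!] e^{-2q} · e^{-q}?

The EGF product rule gives c_5 = Σ_{k_1+k_2=5} C(5; k_1,k_2) · ∏ g_i(k_i), where e^{-2q} gives (-2)^k; e^{-q} gives (-1)^k.
g_1(k) for k = 0…5: 1, -2, 4, -8, 16, -32.
g_2(k) for k = 0…5: 1, -1, 1, -1, 1, -1.
c_5 = Σ_k C(5,k)·g_1(k)·g_2(5−k) = 1·1·(-1) + 5·(-2)·1 + 10·4·(-1) + 10·(-8)·1 + 5·16·(-1) + 1·(-32)·1 = −1 − 10 − 40 − 80 − 80 − 32 = -243.

-243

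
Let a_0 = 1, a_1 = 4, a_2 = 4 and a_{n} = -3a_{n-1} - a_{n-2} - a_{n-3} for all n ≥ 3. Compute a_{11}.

The ordinary generating function has denominator 1 + 3y + y^2 + y^3.
Iterating the recurrence: a_0,…,a_{11} = 1, 4, 4, -17, 43, -116, 322, -893, 2473, -6848, 18964, -52517.

-52517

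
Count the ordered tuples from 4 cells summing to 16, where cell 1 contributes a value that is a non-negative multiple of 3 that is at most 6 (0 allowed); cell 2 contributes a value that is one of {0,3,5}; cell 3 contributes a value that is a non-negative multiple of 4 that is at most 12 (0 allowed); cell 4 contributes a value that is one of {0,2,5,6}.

The generating function for the choices is (1 + x³ + x⁶)·(1 + x³ + x⁵)·(1 + x⁴ + x⁸ + x¹²)·(1 + x² + x⁵ + x⁶); the count is [x¹⁶].
(1 + x³ + x⁶) has coefficients 1,0,0,1,0,0,1 for degrees 0…6.
(1 + x³ + x⁵) has coefficients 1,0,0,1,0,1,0,0,0,0,0,0,0,0,0,0,0 for degrees 0…16.
Multiplying by (1 + x⁴ + x⁸ + x¹²) gives running coefficients 1,0,0,1,1,1,0,1,1,1,0,1,1,1,0,1,0 for degrees 0…16.
Finally multiplying by (1 + x² + x⁵ + x⁶), the product of all factors after the first has coefficients 1,0,1,1,1,3,2,2,2,4,3,3,2,4,3,3,1 for degrees 0…16.
[x¹⁶] = 1·1 + 1·4 + 1·3 = 8.

8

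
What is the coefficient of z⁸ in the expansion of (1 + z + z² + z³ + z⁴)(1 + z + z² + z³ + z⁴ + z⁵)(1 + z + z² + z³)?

14

(1 + z + z² + z³ + z⁴) has coefficients 1,1,1,1,1 for degrees 0…4.
(1 + z + z² + z³ + z⁴ + z⁵) has coefficients 1,1,1,1,1,1,0,0,0 for degrees 0…8.
Finally multiplying by (1 + z + z² + z³), the product of all factors after the first has coefficients 1,2,3,4,4,4,3,2,1 for degrees 0…8.
[z⁸] = 1·1 + 1·2 + 1·3 + 1·4 + 1·4 = 14.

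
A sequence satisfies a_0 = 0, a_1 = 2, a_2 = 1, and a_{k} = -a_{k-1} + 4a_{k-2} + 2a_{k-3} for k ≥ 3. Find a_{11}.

3017

The ordinary generating function has denominator 1 + z - 4z^2 - 2z^3.
Iterating the recurrence: a_0,…,a_{11} = 0, 2, 1, 7, 1, 29, -11, 129, -115, 609, -811, 3017.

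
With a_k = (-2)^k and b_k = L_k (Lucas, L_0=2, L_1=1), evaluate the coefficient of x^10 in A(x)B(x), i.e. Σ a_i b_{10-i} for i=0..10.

2103

The convolution is the x^10 coefficient of A(x)B(x).
Σ = 1·123 − 2·76 + 4·47 − 8·29 + 16·18 − 32·11 + 64·7 − 128·4 + 256·3 − 512·1 + 1024·2 = 2103.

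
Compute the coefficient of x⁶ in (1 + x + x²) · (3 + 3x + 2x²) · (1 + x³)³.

(1 + x + x²) has coefficients 1,1,1 for degrees 0…2.
(3 + 3x + 2x²) has coefficients 3,3,2,0,0,0,0 for degrees 0…6.
Finally multiplying by (1 + x³)³, the product of all factors after the first has coefficients 3,3,2,9,9,6,9 for degrees 0…6.
[x⁶] = 1·9 + 1·6 + 1·9 = 24.

24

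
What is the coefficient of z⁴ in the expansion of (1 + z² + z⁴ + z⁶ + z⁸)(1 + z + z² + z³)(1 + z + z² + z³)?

7

(1 + z² + z⁴ + z⁶ + z⁸) has coefficients 1,0,1,0,1 for degrees 0…4.
(1 + z + z² + z³) has coefficients 1,1,1,1,0 for degrees 0…4.
Finally multiplying by (1 + z + z² + z³), the product of all factors after the first has coefficients 1,2,3,4,3 for degrees 0…4.
[z⁴] = 1·3 + 1·3 + 1·1 = 7.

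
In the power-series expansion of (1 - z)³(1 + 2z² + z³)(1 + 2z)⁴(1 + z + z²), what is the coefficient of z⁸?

(1 - z)³ has coefficients 1,-3,3,-1 for degrees 0…3.
(1 + 2z² + z³) has coefficients 1,0,2,1,0,0,0,0,0 for degrees 0…8.
Multiplying by (1 + 2z)⁴ gives running coefficients 1,8,26,49,72,88,64,16,0 for degrees 0…8.
Finally multiplying by (1 + z + z²), the product of all factors after the first has coefficients 1,9,35,83,147,209,224,168,80 for degrees 0…8.
[z⁸] = 1·80 − 3·168 + 3·224 − 1·209 = 39.

39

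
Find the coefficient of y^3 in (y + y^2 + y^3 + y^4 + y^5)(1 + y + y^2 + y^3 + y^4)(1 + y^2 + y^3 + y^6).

4

(y + y^2 + y^3 + y^4 + y^5) has coefficients 0,1,1,1 for degrees 0…3.
(1 + y + y^2 + y^3 + y^4) has coefficients 1,1,1,1 for degrees 0…3.
Finally multiplying by (1 + y^2 + y^3 + y^6), the product of all factors after the first has coefficients 1,1,2,3 for degrees 0…3.
[y^3] = 1·2 + 1·1 + 1·1 = 4.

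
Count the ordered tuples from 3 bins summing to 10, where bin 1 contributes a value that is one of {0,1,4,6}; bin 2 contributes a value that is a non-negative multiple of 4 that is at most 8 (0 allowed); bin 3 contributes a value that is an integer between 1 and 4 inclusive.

The generating function for the choices is (1 + y + y⁴ + y⁶)·(1 + y⁴ + y⁸)·(y + y² + y³ + y⁴); the count is [y¹⁰].
(1 + y + y⁴ + y⁶) has coefficients 1,1,0,0,1,0,1 for degrees 0…6.
(1 + y⁴ + y⁸) has coefficients 1,0,0,0,1,0,0,0,1,0,0 for degrees 0…10.
Finally multiplying by (y + y² + y³ + y⁴), the product of all factors after the first has coefficients 0,1,1,1,1,1,1,1,1,1,1 for degrees 0…10.
[y¹⁰] = 1·1 + 1·1 + 1·1 + 1·1 = 4.

4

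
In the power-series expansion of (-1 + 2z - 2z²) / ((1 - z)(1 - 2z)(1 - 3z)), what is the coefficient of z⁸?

-15891

Partial fractions give a closed form: a_n = (-1/2)·1^n + (2)·2^n + (-5/2)·3^n.
At n = 8: a_8 = -15891.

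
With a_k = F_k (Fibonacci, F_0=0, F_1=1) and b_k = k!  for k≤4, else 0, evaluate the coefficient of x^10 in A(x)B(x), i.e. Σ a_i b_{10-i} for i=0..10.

401

This is [x^10] in the product of the two ordinary generating functions.
Σ = 0·0 + 1·0 + 1·0 + 2·0 + 3·0 + 5·0 + 8·24 + 13·6 + 21·2 + 34·1 + 55·1 = 401.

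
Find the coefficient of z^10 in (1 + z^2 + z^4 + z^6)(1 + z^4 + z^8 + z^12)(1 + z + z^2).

(1 + z^2 + z^4 + z^6) has coefficients 1,0,1,0,1,0,1 for degrees 0…6.
(1 + z^4 + z^8 + z^12) has coefficients 1,0,0,0,1,0,0,0,1,0,0 for degrees 0…10.
Finally multiplying by (1 + z + z^2), the product of all factors after the first has coefficients 1,1,1,0,1,1,1,0,1,1,1 for degrees 0…10.
[z^10] = 1·1 + 1·1 + 1·1 + 1·1 = 4.

4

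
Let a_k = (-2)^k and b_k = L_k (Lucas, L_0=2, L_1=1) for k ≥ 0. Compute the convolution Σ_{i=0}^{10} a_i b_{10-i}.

2103

Write out a_i and b_{10-i} for i = 0,…,10 and sum the products.
Σ = 1·123 − 2·76 + 4·47 − 8·29 + 16·18 − 32·11 + 64·7 − 128·4 + 256·3 − 512·1 + 1024·2 = 2103.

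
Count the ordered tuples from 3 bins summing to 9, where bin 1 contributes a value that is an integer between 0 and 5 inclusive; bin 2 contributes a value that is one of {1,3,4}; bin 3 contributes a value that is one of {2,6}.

The generating function for the choices is (1 + z + z² + z³ + z⁴ + z⁵)·(z + z³ + z⁴)·(z² + z⁶); the count is [z⁹].
(1 + z + z² + z³ + z⁴ + z⁵) has coefficients 1,1,1,1,1,1 for degrees 0…5.
(z + z³ + z⁴) has coefficients 0,1,0,1,1,0,0,0,0,0 for degrees 0…9.
Finally multiplying by (z² + z⁶), the product of all factors after the first has coefficients 0,0,0,1,0,1,1,1,0,1 for degrees 0…9.
[z⁹] = 1·1 + 1·0 + 1·1 + 1·1 + 1·1 + 1·0 = 4.

4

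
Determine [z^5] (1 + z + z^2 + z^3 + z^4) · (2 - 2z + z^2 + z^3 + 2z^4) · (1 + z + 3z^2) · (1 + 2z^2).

(1 + z + z^2 + z^3 + z^4) has coefficients 1,1,1,1,1 for degrees 0…4.
(2 - 2z + z^2 + z^3 + 2z^4) has coefficients 2,-2,1,1,2,0 for degrees 0…5.
Multiplying by (1 + z + 3z^2) gives running coefficients 2,0,5,-4,6,5 for degrees 0…5.
Finally multiplying by (1 + 2z^2), the product of all factors after the first has coefficients 2,0,9,-4,16,-3 for degrees 0…5.
[z^5] = 1·(-3) + 1·16 + 1·(-4) + 1·9 + 1·0 = 18.

18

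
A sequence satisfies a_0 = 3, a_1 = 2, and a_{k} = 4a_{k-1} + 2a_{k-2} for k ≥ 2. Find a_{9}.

467232

The ordinary generating function has denominator 1 - 4x - 2x^2.
Iterating the recurrence: a_0,…,a_{9} = 3, 2, 14, 60, 268, 1192, 5304, 23600, 105008, 467232.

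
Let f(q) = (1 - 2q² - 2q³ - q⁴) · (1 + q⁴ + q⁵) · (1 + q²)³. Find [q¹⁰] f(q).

(1 - 2q² - 2q³ - q⁴) has coefficients 1,0,-2,-2,-1 for degrees 0…4.
(1 + q⁴ + q⁵) has coefficients 1,0,0,0,1,1,0,0,0,0,0 for degrees 0…10.
Finally multiplying by (1 + q²)³, the product of all factors after the first has coefficients 1,0,3,0,4,1,4,3,3,3,1 for degrees 0…10.
[q¹⁰] = 1·1 − 2·3 − 2·3 − 1·4 = -15.

-15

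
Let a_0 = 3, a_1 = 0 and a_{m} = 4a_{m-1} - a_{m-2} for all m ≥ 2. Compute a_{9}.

-32592

The ordinary generating function has denominator 1 - 4z + z^2.
Iterating the recurrence: a_0,…,a_{9} = 3, 0, -3, -12, -45, -168, -627, -2340, -8733, -32592.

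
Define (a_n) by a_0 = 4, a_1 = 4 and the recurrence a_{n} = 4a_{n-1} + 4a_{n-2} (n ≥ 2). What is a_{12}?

207601664

The ordinary generating function has denominator 1 - 4t - 4t^2.
Iterating the recurrence: a_0,…,a_{12} = 4, 4, 32, 144, 704, 3392, 16384, 79104, 381952, 1844224, 8904704, 42995712, 207601664.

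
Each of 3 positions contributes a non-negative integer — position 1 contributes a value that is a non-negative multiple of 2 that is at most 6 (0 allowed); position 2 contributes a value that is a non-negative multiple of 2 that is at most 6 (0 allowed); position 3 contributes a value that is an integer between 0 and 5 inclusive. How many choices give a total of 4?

The generating function for the choices is (1 + x² + x⁴ + x⁶)·(1 + x² + x⁴ + x⁶)·(1 + x + x² + x³ + x⁴ + x⁵); the count is [x⁴].
(1 + x² + x⁴ + x⁶) has coefficients 1,0,1,0,1 for degrees 0…4.
(1 + x² + x⁴ + x⁶) has coefficients 1,0,1,0,1 for degrees 0…4.
Finally multiplying by (1 + x + x² + x³ + x⁴ + x⁵), the product of all factors after the first has coefficients 1,1,2,2,3 for degrees 0…4.
[x⁴] = 1·3 + 1·2 + 1·1 = 6.

6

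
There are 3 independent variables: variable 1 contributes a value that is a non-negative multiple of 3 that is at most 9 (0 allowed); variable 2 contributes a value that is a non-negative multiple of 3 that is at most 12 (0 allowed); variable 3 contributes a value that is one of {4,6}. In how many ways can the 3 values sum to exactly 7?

2

The generating function for the choices is (1 + z^3 + z^6 + z^9)·(1 + z^3 + z^6 + z^9 + z^12)·(z^4 + z^6); the count is [z^7].
(1 + z^3 + z^6 + z^9) has coefficients 1,0,0,1,0,0,1,0 for degrees 0…7.
(1 + z^3 + z^6 + z^9 + z^12) has coefficients 1,0,0,1,0,0,1,0 for degrees 0…7.
Finally multiplying by (z^4 + z^6), the product of all factors after the first has coefficients 0,0,0,0,1,0,1,1 for degrees 0…7.
[z^7] = 1·1 + 1·1 + 1·0 = 2.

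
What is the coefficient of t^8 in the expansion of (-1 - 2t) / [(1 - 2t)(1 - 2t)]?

The denominator gives the recurrence a_n = 4a_(n−1) − 4a_(n−2) for n ≥ 3; the numerator fixes a_0 = -1, a_1 = -6, a_2 = -20.
Iterating: -1, -6, -20, -56, -144, -352, -832, -1920, -4352, so a_8 = -4352.

-4352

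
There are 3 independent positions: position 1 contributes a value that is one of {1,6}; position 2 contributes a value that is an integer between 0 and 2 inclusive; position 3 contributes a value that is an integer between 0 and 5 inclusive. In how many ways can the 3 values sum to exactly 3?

3

The generating function for the choices is (q + q⁶)·(1 + q + q²)·(1 + q + q² + q³ + q⁴ + q⁵); the count is [q³].
(q + q⁶) has coefficients 0,1,0,0 for degrees 0…3.
(1 + q + q²) has coefficients 1,1,1,0 for degrees 0…3.
Finally multiplying by (1 + q + q² + q³ + q⁴ + q⁵), the product of all factors after the first has coefficients 1,2,3,3 for degrees 0…3.
[q³] = 1·3 = 3.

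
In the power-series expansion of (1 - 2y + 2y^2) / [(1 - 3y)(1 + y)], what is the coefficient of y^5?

The denominator gives the recurrence a_n = 2a_(n−1) + 3a_(n−2) for n ≥ 3; the numerator fixes a_0 = 1, a_1 = 0, a_2 = 5.
Iterating: 1, 0, 5, 10, 35, 100, so a_5 = 100.

100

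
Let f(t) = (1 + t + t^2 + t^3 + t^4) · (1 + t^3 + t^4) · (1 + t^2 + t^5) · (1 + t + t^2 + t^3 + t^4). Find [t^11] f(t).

(1 + t + t^2 + t^3 + t^4) has coefficients 1,1,1,1,1 for degrees 0…4.
(1 + t^3 + t^4) has coefficients 1,0,0,1,1,0,0,0,0,0,0,0 for degrees 0…11.
Multiplying by (1 + t^2 + t^5) gives running coefficients 1,0,1,1,1,2,1,0,1,1,0,0 for degrees 0…11.
Finally multiplying by (1 + t + t^2 + t^3 + t^4), the product of all factors after the first has coefficients 1,1,2,3,4,5,6,5,5,5,3,2 for degrees 0…11.
[t^11] = 1·2 + 1·3 + 1·5 + 1·5 + 1·5 = 20.

20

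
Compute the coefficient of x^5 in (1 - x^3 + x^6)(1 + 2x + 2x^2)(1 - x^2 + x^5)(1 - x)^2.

5

(1 - x^3 + x^6) has coefficients 1,0,0,-1,0,0 for degrees 0…5.
(1 + 2x + 2x^2) has coefficients 1,2,2,0,0,0 for degrees 0…5.
Multiplying by (1 - x^2 + x^5) gives running coefficients 1,2,1,-2,-2,1 for degrees 0…5.
Finally multiplying by (1 - x)^2, the product of all factors after the first has coefficients 1,0,-2,-2,3,3 for degrees 0…5.
[x^5] = 1·3 − 1·(-2) = 5.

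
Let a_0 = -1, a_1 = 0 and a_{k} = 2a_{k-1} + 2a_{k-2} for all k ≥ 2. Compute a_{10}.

The ordinary generating function has denominator 1 - 2t - 2t^2.
Iterating the recurrence: a_0,…,a_{10} = -1, 0, -2, -4, -12, -32, -88, -240, -656, -1792, -4896.

-4896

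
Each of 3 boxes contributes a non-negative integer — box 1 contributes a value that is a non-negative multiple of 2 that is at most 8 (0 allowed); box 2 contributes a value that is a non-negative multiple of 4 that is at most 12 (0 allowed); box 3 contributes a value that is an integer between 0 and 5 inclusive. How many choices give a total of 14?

7

The generating function for the choices is (1 + t² + t⁴ + t⁶ + t⁸)·(1 + t⁴ + t⁸ + t¹²)·(1 + t + t² + t³ + t⁴ + t⁵); the count is [t¹⁴].
(1 + t² + t⁴ + t⁶ + t⁸) has coefficients 1,0,1,0,1,0,1,0,1 for degrees 0…8.
(1 + t⁴ + t⁸ + t¹²) has coefficients 1,0,0,0,1,0,0,0,1,0,0,0,1,0,0 for degrees 0…14.
Finally multiplying by (1 + t + t² + t³ + t⁴ + t⁵), the product of all factors after the first has coefficients 1,1,1,1,2,2,1,1,2,2,1,1,2,2,1 for degrees 0…14.
[t¹⁴] = 1·1 + 1·2 + 1·1 + 1·2 + 1·1 = 7.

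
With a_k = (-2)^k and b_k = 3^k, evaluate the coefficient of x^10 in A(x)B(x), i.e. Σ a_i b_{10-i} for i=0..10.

35839

Write out a_i and b_{10-i} for i = 0,…,10 and sum the products.
Σ = 1·59049 − 2·19683 + 4·6561 − 8·2187 + 16·729 − 32·243 + 64·81 − 128·27 + 256·9 − 512·3 + 1024·1 = 35839.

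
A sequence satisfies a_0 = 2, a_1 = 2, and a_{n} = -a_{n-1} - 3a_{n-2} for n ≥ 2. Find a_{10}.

The ordinary generating function has denominator 1 + t + 3t^2.
Iterating the recurrence: a_0,…,a_{10} = 2, 2, -8, 2, 22, -28, -38, 122, -8, -358, 382.

382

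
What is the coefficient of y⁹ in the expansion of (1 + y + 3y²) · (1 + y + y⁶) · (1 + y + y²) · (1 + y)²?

16

(1 + y + 3y²) has coefficients 1,1,3 for degrees 0…2.
(1 + y + y⁶) has coefficients 1,1,0,0,0,0,1,0,0,0 for degrees 0…9.
Multiplying by (1 + y + y²) gives running coefficients 1,2,2,1,0,0,1,1,1,0 for degrees 0…9.
Finally multiplying by (1 + y)², the product of all factors after the first has coefficients 1,4,7,7,4,1,1,3,4,3 for degrees 0…9.
[y⁹] = 1·3 + 1·4 + 3·3 = 16.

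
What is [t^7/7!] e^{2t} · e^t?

The EGF product rule gives c_7 = Σ_{k_1+k_2=7} C(7; k_1,k_2) · ∏ g_i(k_i), where e^{2t} gives (2)^k; e^t gives (1)^k.
g_1(k) for k = 0…7: 1, 2, 4, 8, 16, 32, 64, 128.
g_2(k) for k = 0…7: 1, 1, 1, 1, 1, 1, 1, 1.
c_7 = Σ_k C(7,k)·g_1(k)·g_2(7−k) = 1·1·1 + 7·2·1 + 21·4·1 + 35·8·1 + 35·16·1 + 21·32·1 + 7·64·1 + 1·128·1 = 1 + 14 + 84 + 280 + 560 + 672 + 448 + 128 = 2187.

2187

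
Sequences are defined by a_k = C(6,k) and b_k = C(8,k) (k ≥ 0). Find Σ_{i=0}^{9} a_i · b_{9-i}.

The convolution is the x^9 coefficient of A(x)B(x).
Σ = 1·0 + 6·1 + 15·8 + 20·28 + 15·56 + 6·70 + 1·56 + 0·28 + 0·8 + 0·1 = 2002.

2002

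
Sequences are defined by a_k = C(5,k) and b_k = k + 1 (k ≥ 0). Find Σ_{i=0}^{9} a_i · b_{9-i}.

240

This is [x^9] in the product of the two ordinary generating functions.
Σ = 1·10 + 5·9 + 10·8 + 10·7 + 5·6 + 1·5 + 0·4 + 0·3 + 0·2 + 0·1 = 240.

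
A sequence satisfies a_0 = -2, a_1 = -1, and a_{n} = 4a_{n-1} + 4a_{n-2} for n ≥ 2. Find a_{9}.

The ordinary generating function has denominator 1 - 4x - 4x^2.
Iterating the recurrence: a_0,…,a_{9} = -2, -1, -12, -52, -256, -1232, -5952, -28736, -138752, -669952.

-669952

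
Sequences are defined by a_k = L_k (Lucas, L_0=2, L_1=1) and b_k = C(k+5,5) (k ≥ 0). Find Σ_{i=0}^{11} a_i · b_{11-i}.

46874

The convolution is the x^11 coefficient of A(x)B(x).
Σ = 2·4368 + 1·3003 + 3·2002 + 4·1287 + 7·792 + 11·462 + 18·252 + 29·126 + 47·56 + 76·21 + 123·6 + 199·1 = 46874.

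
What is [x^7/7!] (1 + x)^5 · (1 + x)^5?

The EGF product rule gives c_7 = Σ_{k_1+k_2=7} C(7; k_1,k_2) · ∏ g_i(k_i), where (1+x)^5 gives the falling factorial (5)_k; (1+x)^5 gives the falling factorial (5)_k.
g_1(k) for k = 0…7: 1, 5, 20, 60, 120, 120, 0, 0.
g_2(k) for k = 0…7: 1, 5, 20, 60, 120, 120, 0, 0.
c_7 = Σ_k C(7,k)·g_1(k)·g_2(7−k) = 21·20·120 + 35·60·120 + 35·120·60 + 21·120·20 = 50400 + 252000 + 252000 + 50400 = 604800.

604800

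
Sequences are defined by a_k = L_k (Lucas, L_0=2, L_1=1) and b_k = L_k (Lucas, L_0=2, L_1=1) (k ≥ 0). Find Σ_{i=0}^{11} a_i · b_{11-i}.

Write out a_i and b_{11-i} for i = 0,…,11 and sum the products.
Σ = 2·199 + 1·123 + 3·76 + 4·47 + 7·29 + 11·18 + 18·11 + 29·7 + 47·4 + 76·3 + 123·1 + 199·2 = 2676.

2676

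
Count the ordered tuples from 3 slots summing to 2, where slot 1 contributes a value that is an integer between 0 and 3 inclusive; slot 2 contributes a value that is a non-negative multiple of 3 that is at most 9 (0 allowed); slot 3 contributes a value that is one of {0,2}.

2

The generating function for the choices is (1 + x + x^2 + x^3)·(1 + x^3 + x^6 + x^9)·(1 + x^2); the count is [x^2].
(1 + x + x^2 + x^3) has coefficients 1,1,1 for degrees 0…2.
(1 + x^3 + x^6 + x^9) has coefficients 1,0,0 for degrees 0…2.
Finally multiplying by (1 + x^2), the product of all factors after the first has coefficients 1,0,1 for degrees 0…2.
[x^2] = 1·1 + 1·0 + 1·1 = 2.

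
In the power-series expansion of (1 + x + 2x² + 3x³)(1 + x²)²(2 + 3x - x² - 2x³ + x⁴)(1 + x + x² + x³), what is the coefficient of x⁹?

12

(1 + x + 2x² + 3x³) has coefficients 1,1,2,3 for degrees 0…3.
(1 + x²)² has coefficients 1,0,2,0,1,0,0,0,0,0 for degrees 0…9.
Multiplying by (2 + 3x - x² - 2x³ + x⁴) gives running coefficients 2,3,3,4,1,-1,1,-2,1,0 for degrees 0…9.
Finally multiplying by (1 + x + x² + x³), the product of all factors after the first has coefficients 2,5,8,12,11,7,5,-1,-1,0 for degrees 0…9.
[x⁹] = 1·0 + 1·(-1) + 2·(-1) + 3·5 = 12.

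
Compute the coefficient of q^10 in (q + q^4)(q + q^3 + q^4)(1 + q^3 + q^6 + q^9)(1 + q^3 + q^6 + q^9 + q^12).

(q + q^4) has coefficients 0,1,0,0,1 for degrees 0…4.
(q + q^3 + q^4) has coefficients 0,1,0,1,1,0,0,0,0,0,0 for degrees 0…10.
Multiplying by (1 + q^3 + q^6 + q^9) gives running coefficients 0,1,0,1,2,0,1,2,0,1,2 for degrees 0…10.
Finally multiplying by (1 + q^3 + q^6 + q^9 + q^12), the product of all factors after the first has coefficients 0,1,0,1,3,0,2,5,0,3,7 for degrees 0…10.
[q^10] = 1·3 + 1·2 = 5.

5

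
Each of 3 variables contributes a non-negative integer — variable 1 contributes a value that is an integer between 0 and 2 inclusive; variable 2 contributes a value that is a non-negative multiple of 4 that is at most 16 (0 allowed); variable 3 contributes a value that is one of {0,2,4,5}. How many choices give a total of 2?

The generating function for the choices is (1 + z + z^2)·(1 + z^4 + z^8 + z^12 + z^16)·(1 + z^2 + z^4 + z^5); the count is [z^2].
(1 + z + z^2) has coefficients 1,1,1 for degrees 0…2.
(1 + z^4 + z^8 + z^12 + z^16) has coefficients 1,0,0 for degrees 0…2.
Finally multiplying by (1 + z^2 + z^4 + z^5), the product of all factors after the first has coefficients 1,0,1 for degrees 0…2.
[z^2] = 1·1 + 1·0 + 1·1 = 2.

2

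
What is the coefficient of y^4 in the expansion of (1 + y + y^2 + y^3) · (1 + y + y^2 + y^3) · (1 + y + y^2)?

(1 + y + y^2 + y^3) has coefficients 1,1,1,1 for degrees 0…3.
(1 + y + y^2 + y^3) has coefficients 1,1,1,1,0 for degrees 0…4.
Finally multiplying by (1 + y + y^2), the product of all factors after the first has coefficients 1,2,3,3,2 for degrees 0…4.
[y^4] = 1·2 + 1·3 + 1·3 + 1·2 = 10.

10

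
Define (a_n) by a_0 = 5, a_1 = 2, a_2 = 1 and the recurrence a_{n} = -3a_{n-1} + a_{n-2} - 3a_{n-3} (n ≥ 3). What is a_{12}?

The ordinary generating function has denominator 1 + 3y - y^2 + 3y^3.
Iterating the recurrence: a_0,…,a_{12} = 5, 2, 1, -16, 43, -148, 535, -1882, 6625, -23362, 82357, -290308, 1023367.

1023367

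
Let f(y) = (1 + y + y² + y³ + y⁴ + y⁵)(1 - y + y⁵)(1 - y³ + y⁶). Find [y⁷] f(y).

(1 + y + y² + y³ + y⁴ + y⁵) has coefficients 1,1,1,1,1,1 for degrees 0…5.
(1 - y + y⁵) has coefficients 1,-1,0,0,0,1,0,0 for degrees 0…7.
Finally multiplying by (1 - y³ + y⁶), the product of all factors after the first has coefficients 1,-1,0,-1,1,1,1,-1 for degrees 0…7.
[y⁷] = 1·(-1) + 1·1 + 1·1 + 1·1 + 1·(-1) + 1·0 = 1.

1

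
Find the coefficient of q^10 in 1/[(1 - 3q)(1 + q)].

Partial fractions give a closed form: a_n = (3/4)·3^n + (1/4)·(-1)^n.
At n = 10: a_10 = 44287.

44287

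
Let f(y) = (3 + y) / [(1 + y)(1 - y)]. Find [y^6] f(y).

3

Partial fractions give a closed form: a_n = (1)·(-1)^n + (2)·1^n.
At n = 6: a_6 = 3.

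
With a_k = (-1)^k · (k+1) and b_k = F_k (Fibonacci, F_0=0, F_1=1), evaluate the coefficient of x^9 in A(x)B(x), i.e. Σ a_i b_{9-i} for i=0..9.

The convolution is the x^9 coefficient of A(x)B(x).
Σ = 1·34 − 2·21 + 3·13 − 4·8 + 5·5 − 6·3 + 7·2 − 8·1 + 9·1 − 10·0 = 21.

21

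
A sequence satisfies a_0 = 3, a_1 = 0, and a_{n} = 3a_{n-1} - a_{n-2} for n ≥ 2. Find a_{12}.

The ordinary generating function has denominator 1 - 3y + y^2.
Iterating the recurrence: a_0,…,a_{12} = 3, 0, -3, -9, -24, -63, -165, -432, -1131, -2961, -7752, -20295, -53133.

-53133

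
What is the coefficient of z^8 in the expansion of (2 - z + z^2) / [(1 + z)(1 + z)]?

33

The denominator gives the recurrence a_n = −2a_(n−1) − a_(n−2) for n ≥ 3; the numerator fixes a_0 = 2, a_1 = -5, a_2 = 9.
Iterating: 2, -5, 9, -13, 17, -21, 25, -29, 33, so a_8 = 33.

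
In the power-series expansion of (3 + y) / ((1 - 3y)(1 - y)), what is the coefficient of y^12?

Partial fractions give a closed form: a_n = (5)·3^n + (-2)·1^n.
At n = 12: a_12 = 2657203.

2657203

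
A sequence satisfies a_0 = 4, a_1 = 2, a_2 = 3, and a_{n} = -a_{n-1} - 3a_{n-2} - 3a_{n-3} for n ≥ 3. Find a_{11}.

-1401

The ordinary generating function has denominator 1 + q + 3q^2 + 3q^3.
Iterating the recurrence: a_0,…,a_{11} = 4, 2, 3, -21, 6, 48, -3, -159, 24, 462, -57, -1401.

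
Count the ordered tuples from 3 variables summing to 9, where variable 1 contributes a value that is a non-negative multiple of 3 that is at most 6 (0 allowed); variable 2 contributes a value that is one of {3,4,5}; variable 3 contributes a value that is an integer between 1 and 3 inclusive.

The generating function for the choices is (1 + z³ + z⁶)·(z³ + z⁴ + z⁵)·(z + z² + z³); the count is [z⁹].
(1 + z³ + z⁶) has coefficients 1,0,0,1,0,0,1 for degrees 0…6.
(z³ + z⁴ + z⁵) has coefficients 0,0,0,1,1,1,0,0,0,0 for degrees 0…9.
Finally multiplying by (z + z² + z³), the product of all factors after the first has coefficients 0,0,0,0,1,2,3,2,1,0 for degrees 0…9.
[z⁹] = 1·0 + 1·3 + 1·0 = 3.

3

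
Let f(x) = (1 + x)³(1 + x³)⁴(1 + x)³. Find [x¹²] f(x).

87

(1 + x)³ has coefficients 1,3,3,1 for degrees 0…3.
(1 + x³)⁴ has coefficients 1,0,0,4,0,0,6,0,0,4,0,0,1 for degrees 0…12.
Finally multiplying by (1 + x)³, the product of all factors after the first has coefficients 1,3,3,5,12,12,10,18,18,10,12,12,5 for degrees 0…12.
[x¹²] = 1·5 + 3·12 + 3·12 + 1·10 = 87.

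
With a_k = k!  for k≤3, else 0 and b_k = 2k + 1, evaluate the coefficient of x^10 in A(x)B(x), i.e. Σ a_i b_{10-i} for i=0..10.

164

The convolution is the x^10 coefficient of A(x)B(x).
Σ = 1·21 + 1·19 + 2·17 + 6·15 + 0·13 + 0·11 + 0·9 + 0·7 + 0·5 + 0·3 + 0·1 = 164.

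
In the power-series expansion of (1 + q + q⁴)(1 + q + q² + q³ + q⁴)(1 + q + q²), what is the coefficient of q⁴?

(1 + q + q⁴) has coefficients 1,1,0,0,1 for degrees 0…4.
(1 + q + q² + q³ + q⁴) has coefficients 1,1,1,1,1 for degrees 0…4.
Finally multiplying by (1 + q + q²), the product of all factors after the first has coefficients 1,2,3,3,3 for degrees 0…4.
[q⁴] = 1·3 + 1·3 + 1·1 = 7.

7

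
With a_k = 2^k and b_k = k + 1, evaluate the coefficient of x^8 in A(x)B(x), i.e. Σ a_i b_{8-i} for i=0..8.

1013

This is [x^8] in the product of the two ordinary generating functions.
Σ = 1·9 + 2·8 + 4·7 + 8·6 + 16·5 + 32·4 + 64·3 + 128·2 + 256·1 = 1013.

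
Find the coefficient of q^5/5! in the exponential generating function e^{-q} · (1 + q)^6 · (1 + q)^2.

1159

The EGF product rule gives c_5 = Σ_{k_1+k_2+k_3=5} C(5; k_1,k_2,k_3) · ∏ g_i(k_i), where e^{-q} gives (-1)^k; (1+q)^6 gives the falling factorial (6)_k; (1+q)^2 gives the falling factorial (2)_k.
g_1(k) for k = 0…5: 1, -1, 1, -1, 1, -1.
g_2(k) for k = 0…5: 1, 6, 30, 120, 360, 720.
g_3(k) for k = 0…5: 1, 2, 2, 0, 0, 0.
First combine the last two factors: h(k) = Σ_j C(k,j)·g_2(j)·g_3(k−j) for k = 0…5: 1, 8, 56, 336, 1680, 6720.
c_5 = Σ_k C(5,k)·g_1(k)·h(5−k) = 1·1·6720 + 5·(-1)·1680 + 10·1·336 + 10·(-1)·56 + 5·1·8 + 1·(-1)·1 = 6720 − 8400 + 3360 − 560 + 40 − 1 = 1159.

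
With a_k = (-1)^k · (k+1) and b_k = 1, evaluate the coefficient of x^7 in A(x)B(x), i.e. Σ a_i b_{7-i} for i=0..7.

Write out a_i and b_{7-i} for i = 0,…,7 and sum the products.
Σ = 1·1 − 2·1 + 3·1 − 4·1 + 5·1 − 6·1 + 7·1 − 8·1 = -4.

-4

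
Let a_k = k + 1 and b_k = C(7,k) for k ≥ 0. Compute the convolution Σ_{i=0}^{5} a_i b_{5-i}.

321

This is [x^5] in the product of the two ordinary generating functions.
Σ = 1·21 + 2·35 + 3·35 + 4·21 + 5·7 + 6·1 = 321.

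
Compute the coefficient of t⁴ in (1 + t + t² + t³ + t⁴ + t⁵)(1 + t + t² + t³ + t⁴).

(1 + t + t² + t³ + t⁴ + t⁵) has coefficients 1,1,1,1,1 for degrees 0…4.
(1 + t + t² + t³ + t⁴) has coefficients 1,1,1,1,1 for degrees 0…4.
[t⁴] = 1·1 + 1·1 + 1·1 + 1·1 + 1·1 = 5.

5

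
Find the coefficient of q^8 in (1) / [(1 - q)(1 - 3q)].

9841

Partial fractions give a closed form: a_n = (-1/2)·1^n + (3/2)·3^n.
At n = 8: a_8 = 9841.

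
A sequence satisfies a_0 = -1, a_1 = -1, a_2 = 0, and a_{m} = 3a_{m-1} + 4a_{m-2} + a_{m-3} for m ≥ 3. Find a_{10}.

The ordinary generating function has denominator 1 - 3t - 4t^2 - t^3.
Iterating the recurrence: a_0,…,a_{10} = -1, -1, 0, -5, -16, -68, -273, -1107, -4481, -18144, -73463.

-73463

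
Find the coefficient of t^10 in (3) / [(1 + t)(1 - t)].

The denominator gives the recurrence a_n = a_(n−2) for n ≥ 2; the numerator fixes a_0 = 3, a_1 = 0.
Iterating: 3, 0, 3, 0, 3, 0, 3, 0, 3, 0, 3, so a_10 = 3.

3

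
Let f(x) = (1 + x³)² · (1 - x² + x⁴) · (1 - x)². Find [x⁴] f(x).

(1 + x³)² has coefficients 1,0,0,2,0 for degrees 0…4.
(1 - x² + x⁴) has coefficients 1,0,-1,0,1 for degrees 0…4.
Finally multiplying by (1 - x)², the product of all factors after the first has coefficients 1,-2,0,2,0 for degrees 0…4.
[x⁴] = 1·0 + 2·(-2) = -4.

-4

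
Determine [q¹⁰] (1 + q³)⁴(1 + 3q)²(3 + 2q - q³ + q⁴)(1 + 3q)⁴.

32333

(1 + q³)⁴ has coefficients 1,0,0,4,0,0,6,0,0,4,0 for degrees 0…10.
(1 + 3q)² has coefficients 1,6,9,0,0,0,0,0,0,0,0 for degrees 0…10.
Multiplying by (3 + 2q - q³ + q⁴) gives running coefficients 3,20,39,17,-5,-3,9,0,0,0,0 for degrees 0…10.
Finally multiplying by (1 + 3q)⁴, the product of all factors after the first has coefficients 3,56,441,1889,4708,6687,4698,783,-243,729,729 for degrees 0…10.
[q¹⁰] = 1·729 + 4·783 + 6·4708 + 4·56 = 32333.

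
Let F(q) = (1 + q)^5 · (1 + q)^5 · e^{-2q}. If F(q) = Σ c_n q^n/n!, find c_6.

The EGF product rule gives c_6 = Σ_{k_1+k_2+k_3=6} C(6; k_1,k_2,k_3) · ∏ g_i(k_i), where (1+q)^5 gives the falling factorial (5)_k; (1+q)^5 gives the falling factorial (5)_k; e^{-2q} gives (-2)^k.
g_1(k) for k = 0…6: 1, 5, 20, 60, 120, 120, 0.
g_2(k) for k = 0…6: 1, 5, 20, 60, 120, 120, 0.
g_3(k) for k = 0…6: 1, -2, 4, -8, 16, -32, 64.
First combine the last two factors: h(k) = Σ_j C(k,j)·g_2(j)·g_3(k−j) for k = 0…6: 1, 3, 4, -8, -24, 88, 64.
c_6 = Σ_k C(6,k)·g_1(k)·h(6−k) = 1·1·64 + 6·5·88 + 15·20·(-24) + 20·60·(-8) + 15·120·4 + 6·120·3 = 64 + 2640 − 7200 − 9600 + 7200 + 2160 = -4736.

-4736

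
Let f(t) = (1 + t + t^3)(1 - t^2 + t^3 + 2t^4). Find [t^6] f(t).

1

(1 + t + t^3) has coefficients 1,1,0,1 for degrees 0…3.
(1 - t^2 + t^3 + 2t^4) has coefficients 1,0,-1,1,2,0,0 for degrees 0…6.
[t^6] = 1·0 + 1·0 + 1·1 = 1.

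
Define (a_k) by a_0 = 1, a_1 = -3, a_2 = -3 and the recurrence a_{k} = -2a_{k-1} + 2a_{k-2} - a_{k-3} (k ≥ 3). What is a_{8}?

The ordinary generating function has denominator 1 + 2q - 2q^2 + q^3.
Iterating the recurrence: a_0,…,a_{8} = 1, -3, -3, -1, -1, 3, -7, 21, -59.

-59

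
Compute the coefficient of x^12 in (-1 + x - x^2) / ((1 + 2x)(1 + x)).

The denominator gives the recurrence a_n = −3a_(n−1) − 2a_(n−2) for n ≥ 3; the numerator fixes a_0 = -1, a_1 = 4, a_2 = -11.
Iterating: -1, 4, -11, 25, -53, 109, -221, 445, -893, 1789, -3581, 7165, -14333, so a_12 = -14333.

-14333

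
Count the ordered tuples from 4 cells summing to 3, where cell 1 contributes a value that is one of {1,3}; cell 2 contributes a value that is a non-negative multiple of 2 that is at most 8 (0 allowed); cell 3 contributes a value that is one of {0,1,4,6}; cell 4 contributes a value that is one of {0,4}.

The generating function for the choices is (z + z³)·(1 + z² + z⁴ + z⁶ + z⁸)·(1 + z + z⁴ + z⁶)·(1 + z⁴); the count is [z³].
(z + z³) has coefficients 0,1,0,1 for degrees 0…3.
(1 + z² + z⁴ + z⁶ + z⁸) has coefficients 1,0,1,0 for degrees 0…3.
Multiplying by (1 + z + z⁴ + z⁶) gives running coefficients 1,1,1,1 for degrees 0…3.
Finally multiplying by (1 + z⁴), the product of all factors after the first has coefficients 1,1,1,1 for degrees 0…3.
[z³] = 1·1 + 1·1 = 2.

2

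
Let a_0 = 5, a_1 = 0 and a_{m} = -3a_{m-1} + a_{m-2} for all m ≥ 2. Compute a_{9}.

The ordinary generating function has denominator 1 + 3y - y^2.
Iterating the recurrence: a_0,…,a_{9} = 5, 0, 5, -15, 50, -165, 545, -1800, 5945, -19635.

-19635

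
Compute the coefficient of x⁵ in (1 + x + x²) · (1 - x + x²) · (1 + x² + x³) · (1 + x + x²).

4

(1 + x + x²) has coefficients 1,1,1 for degrees 0…2.
(1 - x + x²) has coefficients 1,-1,1,0,0,0 for degrees 0…5.
Multiplying by (1 + x² + x³) gives running coefficients 1,-1,2,0,0,1 for degrees 0…5.
Finally multiplying by (1 + x + x²), the product of all factors after the first has coefficients 1,0,2,1,2,1 for degrees 0…5.
[x⁵] = 1·1 + 1·2 + 1·1 = 4.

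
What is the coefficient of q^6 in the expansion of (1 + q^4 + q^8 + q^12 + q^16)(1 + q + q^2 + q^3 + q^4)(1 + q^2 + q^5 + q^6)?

(1 + q^4 + q^8 + q^12 + q^16) has coefficients 1,0,0,0,1,0,0 for degrees 0…6.
(1 + q + q^2 + q^3 + q^4) has coefficients 1,1,1,1,1,0,0 for degrees 0…6.
Finally multiplying by (1 + q^2 + q^5 + q^6), the product of all factors after the first has coefficients 1,1,2,2,2,2,3 for degrees 0…6.
[q^6] = 1·3 + 1·2 = 5.

5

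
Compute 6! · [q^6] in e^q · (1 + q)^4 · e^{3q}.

The EGF product rule gives c_6 = Σ_{k_1+k_2+k_3=6} C(6; k_1,k_2,k_3) · ∏ g_i(k_i), where e^q gives (1)^k; (1+q)^4 gives the falling factorial (4)_k; e^{3q} gives (3)^k.
g_1(k) for k = 0…6: 1, 1, 1, 1, 1, 1, 1.
g_2(k) for k = 0…6: 1, 4, 12, 24, 24, 0, 0.
g_3(k) for k = 0…6: 1, 3, 9, 27, 81, 243, 729.
First combine the last two factors: h(k) = Σ_j C(k,j)·g_2(j)·g_3(k−j) for k = 0…6: 1, 7, 45, 267, 1473, 7623, 37341.
c_6 = Σ_k C(6,k)·g_1(k)·h(6−k) = 1·1·37341 + 6·1·7623 + 15·1·1473 + 20·1·267 + 15·1·45 + 6·1·7 + 1·1·1 = 37341 + 45738 + 22095 + 5340 + 675 + 42 + 1 = 111232.

111232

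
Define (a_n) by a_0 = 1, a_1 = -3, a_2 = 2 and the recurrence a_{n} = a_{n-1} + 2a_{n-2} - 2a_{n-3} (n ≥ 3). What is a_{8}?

16

The ordinary generating function has denominator 1 - y - 2y^2 + 2y^3.
Iterating the recurrence: a_0,…,a_{8} = 1, -3, 2, -6, 4, -12, 8, -24, 16.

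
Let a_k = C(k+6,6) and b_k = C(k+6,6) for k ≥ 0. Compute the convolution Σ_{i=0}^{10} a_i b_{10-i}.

This is [x^10] in the product of the two ordinary generating functions.
Σ = 1·8008 + 7·5005 + 28·3003 + 84·1716 + 210·924 + 462·462 + 924·210 + 1716·84 + 3003·28 + 5005·7 + 8008·1 = 1144066.

1144066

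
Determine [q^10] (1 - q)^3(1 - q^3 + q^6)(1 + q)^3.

(1 - q)^3 has coefficients 1,-3,3,-1 for degrees 0…3.
(1 - q^3 + q^6) has coefficients 1,0,0,-1,0,0,1,0,0,0,0 for degrees 0…10.
Finally multiplying by (1 + q)^3, the product of all factors after the first has coefficients 1,3,3,0,-3,-3,0,3,3,1,0 for degrees 0…10.
[q^10] = 1·0 − 3·1 + 3·3 − 1·3 = 3.

3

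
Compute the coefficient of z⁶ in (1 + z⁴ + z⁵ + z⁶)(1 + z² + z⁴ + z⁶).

(1 + z⁴ + z⁵ + z⁶) has coefficients 1,0,0,0,1,1,1 for degrees 0…6.
(1 + z² + z⁴ + z⁶) has coefficients 1,0,1,0,1,0,1 for degrees 0…6.
[z⁶] = 1·1 + 1·1 + 1·0 + 1·1 = 3.

3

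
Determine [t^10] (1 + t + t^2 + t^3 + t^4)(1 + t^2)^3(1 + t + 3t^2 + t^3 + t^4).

25

(1 + t + t^2 + t^3 + t^4) has coefficients 1,1,1,1,1 for degrees 0…4.
(1 + t^2)^3 has coefficients 1,0,3,0,3,0,1,0,0,0,0 for degrees 0…10.
Finally multiplying by (1 + t + 3t^2 + t^3 + t^4), the product of all factors after the first has coefficients 1,1,6,4,13,6,13,4,6,1,1 for degrees 0…10.
[t^10] = 1·1 + 1·1 + 1·6 + 1·4 + 1·13 = 25.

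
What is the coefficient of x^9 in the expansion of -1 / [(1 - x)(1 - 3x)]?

Partial fractions give a closed form: a_n = (1/2)·1^n + (-3/2)·3^n.
At n = 9: a_9 = -29524.

-29524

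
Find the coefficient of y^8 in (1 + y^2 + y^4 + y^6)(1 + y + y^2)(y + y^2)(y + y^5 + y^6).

8

(1 + y^2 + y^4 + y^6) has coefficients 1,0,1,0,1,0,1 for degrees 0…6.
(1 + y + y^2) has coefficients 1,1,1,0,0,0,0,0,0 for degrees 0…8.
Multiplying by (y + y^2) gives running coefficients 0,1,2,2,1,0,0,0,0 for degrees 0…8.
Finally multiplying by (y + y^5 + y^6), the product of all factors after the first has coefficients 0,0,1,2,2,1,1,3,4 for degrees 0…8.
[y^8] = 1·4 + 1·1 + 1·2 + 1·1 = 8.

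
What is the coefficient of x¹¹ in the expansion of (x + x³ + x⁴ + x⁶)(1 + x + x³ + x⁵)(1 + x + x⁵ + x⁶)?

5

(x + x³ + x⁴ + x⁶) has coefficients 0,1,0,1,1,0,1 for degrees 0…6.
(1 + x + x³ + x⁵) has coefficients 1,1,0,1,0,1,0,0,0,0,0,0 for degrees 0…11.
Finally multiplying by (1 + x + x⁵ + x⁶), the product of all factors after the first has coefficients 1,2,1,1,1,2,3,1,1,1,1,1 for degrees 0…11.
[x¹¹] = 1·1 + 1·1 + 1·1 + 1·2 = 5.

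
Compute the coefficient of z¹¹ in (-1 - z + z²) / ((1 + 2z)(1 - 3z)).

-129703

The denominator gives the recurrence a_n = a_(n−1) + 6a_(n−2) for n ≥ 3; the numerator fixes a_0 = -1, a_1 = -2, a_2 = -7.
Iterating: -1, -2, -7, -19, -61, -175, -541, -1591, -4837, -14383, -43405, -129703, so a_11 = -129703.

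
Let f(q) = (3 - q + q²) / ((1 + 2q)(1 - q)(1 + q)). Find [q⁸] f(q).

1278

Partial fractions give a closed form: a_n = (5)·(-2)^n + (1/2)·1^n + (-5/2)·(-1)^n.
At n = 8: a_8 = 1278.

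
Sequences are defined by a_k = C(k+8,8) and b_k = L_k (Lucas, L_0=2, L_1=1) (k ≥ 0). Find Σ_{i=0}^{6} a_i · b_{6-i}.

The convolution is the t^6 coefficient of A(t)B(t).
Σ = 1·18 + 9·11 + 45·7 + 165·4 + 495·3 + 1287·1 + 3003·2 = 9870.

9870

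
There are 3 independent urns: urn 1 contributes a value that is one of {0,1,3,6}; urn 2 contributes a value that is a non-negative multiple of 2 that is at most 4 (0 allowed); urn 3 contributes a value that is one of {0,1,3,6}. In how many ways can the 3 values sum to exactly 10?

The generating function for the choices is (1 + x + x^3 + x^6)·(1 + x^2 + x^4)·(1 + x + x^3 + x^6); the count is [x^10].
(1 + x + x^3 + x^6) has coefficients 1,1,0,1,0,0,1 for degrees 0…6.
(1 + x^2 + x^4) has coefficients 1,0,1,0,1,0,0,0,0,0,0 for degrees 0…10.
Finally multiplying by (1 + x + x^3 + x^6), the product of all factors after the first has coefficients 1,1,1,2,1,2,1,1,1,0,1 for degrees 0…10.
[x^10] = 1·1 + 1·0 + 1·1 + 1·1 = 3.

3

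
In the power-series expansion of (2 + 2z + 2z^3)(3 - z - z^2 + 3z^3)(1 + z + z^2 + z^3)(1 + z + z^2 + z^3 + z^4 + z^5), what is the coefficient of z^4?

(2 + 2z + 2z^3) has coefficients 2,2,0,2 for degrees 0…3.
(3 - z - z^2 + 3z^3) has coefficients 3,-1,-1,3,0 for degrees 0…4.
Multiplying by (1 + z + z^2 + z^3) gives running coefficients 3,2,1,4,1 for degrees 0…4.
Finally multiplying by (1 + z + z^2 + z^3 + z^4 + z^5), the product of all factors after the first has coefficients 3,5,6,10,11 for degrees 0…4.
[z^4] = 2·11 + 2·10 + 2·5 = 52.

52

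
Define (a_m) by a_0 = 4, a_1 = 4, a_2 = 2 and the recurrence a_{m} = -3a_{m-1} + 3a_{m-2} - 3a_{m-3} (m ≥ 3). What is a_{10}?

The ordinary generating function has denominator 1 + 3q - 3q^2 + 3q^3.
Iterating the recurrence: a_0,…,a_{10} = 4, 4, 2, -6, 12, -60, 234, -918, 3636, -14364, 56754.

56754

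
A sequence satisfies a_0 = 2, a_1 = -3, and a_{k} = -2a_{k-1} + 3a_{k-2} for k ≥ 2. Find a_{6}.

912

The ordinary generating function has denominator 1 + 2x - 3x^2.
Iterating the recurrence: a_0,…,a_{6} = 2, -3, 12, -33, 102, -303, 912.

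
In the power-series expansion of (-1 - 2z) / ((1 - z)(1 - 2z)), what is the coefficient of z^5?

-125

The denominator gives the recurrence a_n = 3a_(n−1) − 2a_(n−2) for n ≥ 2; the numerator fixes a_0 = -1, a_1 = -5.
Iterating: -1, -5, -13, -29, -61, -125, so a_5 = -125.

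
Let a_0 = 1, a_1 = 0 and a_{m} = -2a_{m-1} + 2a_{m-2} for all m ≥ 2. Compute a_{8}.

656

The ordinary generating function has denominator 1 + 2z - 2z^2.
Iterating the recurrence: a_0,…,a_{8} = 1, 0, 2, -4, 12, -32, 88, -240, 656.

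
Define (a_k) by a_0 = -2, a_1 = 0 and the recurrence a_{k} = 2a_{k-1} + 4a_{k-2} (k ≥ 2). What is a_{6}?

-640

The ordinary generating function has denominator 1 - 2x - 4x^2.
Iterating the recurrence: a_0,…,a_{6} = -2, 0, -8, -16, -64, -192, -640.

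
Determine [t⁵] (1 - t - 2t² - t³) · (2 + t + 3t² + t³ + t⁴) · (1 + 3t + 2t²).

-39

(1 - t - 2t² - t³) has coefficients 1,-1,-2,-1 for degrees 0…3.
(2 + t + 3t² + t³ + t⁴) has coefficients 2,1,3,1,1,0 for degrees 0…5.
Finally multiplying by (1 + 3t + 2t²), the product of all factors after the first has coefficients 2,7,10,12,10,5 for degrees 0…5.
[t⁵] = 1·5 − 1·10 − 2·12 − 1·10 = -39.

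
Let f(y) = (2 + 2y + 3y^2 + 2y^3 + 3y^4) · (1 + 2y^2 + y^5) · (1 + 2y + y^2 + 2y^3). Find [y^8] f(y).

(2 + 2y + 3y^2 + 2y^3 + 3y^4) has coefficients 2,2,3,2,3 for degrees 0…4.
(1 + 2y^2 + y^5) has coefficients 1,0,2,0,0,1,0,0,0 for degrees 0…8.
Finally multiplying by (1 + 2y + y^2 + 2y^3), the product of all factors after the first has coefficients 1,2,3,6,2,5,2,1,2 for degrees 0…8.
[y^8] = 2·2 + 2·1 + 3·2 + 2·5 + 3·2 = 28.

28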